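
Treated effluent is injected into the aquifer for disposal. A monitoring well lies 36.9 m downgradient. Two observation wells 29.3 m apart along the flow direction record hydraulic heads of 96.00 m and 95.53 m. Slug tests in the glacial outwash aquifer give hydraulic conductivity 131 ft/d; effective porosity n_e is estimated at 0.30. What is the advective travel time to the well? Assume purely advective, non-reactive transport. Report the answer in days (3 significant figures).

17.3 days

Hydraulic gradient i = (96.00 − 95.53) / 29.3 = 0.47 / 29.3 = 0.01604
K = 131 ft/d × 0.3048 = 39.93 m/d
q = Ki = 39.93 × 0.01604 = 0.6405 m/d
v = Ki/n = 39.93·0.01604/0.30 = 2.135 m/d
t = L / v = 36.9 / 2.135 = 17.28 d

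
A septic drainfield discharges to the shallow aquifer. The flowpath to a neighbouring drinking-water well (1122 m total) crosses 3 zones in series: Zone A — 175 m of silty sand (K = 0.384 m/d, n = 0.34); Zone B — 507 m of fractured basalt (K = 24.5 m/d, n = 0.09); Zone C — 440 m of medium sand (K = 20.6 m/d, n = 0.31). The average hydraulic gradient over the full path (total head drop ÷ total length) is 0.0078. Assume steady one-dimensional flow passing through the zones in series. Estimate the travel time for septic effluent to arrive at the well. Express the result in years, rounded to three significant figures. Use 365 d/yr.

Continuity: the same q passes through each zone, so ΔH = q·Σ(L_j/K_j) — the zones act as resistances in series.
Σ(L/K) = 175/0.384 + 507/24.5 + 440/20.6 = 455.7 + 20.69 + 21.36 = 497.8 d
K_eq = L_total / Σ(L/K) = 1122 / 497.8 = 2.254 m/d
q = K_eq · i = 2.254 × 0.0078 = 0.01758 m/d (same in every zone)
Zone A: v = q/n = 0.01758/0.34 = 0.05171 m/d → t_A = 175/0.05171 = 3384 d
Zone B: v = q/n = 0.01758/0.09 = 0.1953 m/d → t_B = 507/0.1953 = 2595 d
Zone C: v = q/n = 0.01758/0.31 = 0.05671 m/d → t_C = 440/0.05671 = 7758 d
Total t = 3384 + 2595 + 7758 = 13740 d
   = 13740 / 365 = 37.6 yr

37.6 years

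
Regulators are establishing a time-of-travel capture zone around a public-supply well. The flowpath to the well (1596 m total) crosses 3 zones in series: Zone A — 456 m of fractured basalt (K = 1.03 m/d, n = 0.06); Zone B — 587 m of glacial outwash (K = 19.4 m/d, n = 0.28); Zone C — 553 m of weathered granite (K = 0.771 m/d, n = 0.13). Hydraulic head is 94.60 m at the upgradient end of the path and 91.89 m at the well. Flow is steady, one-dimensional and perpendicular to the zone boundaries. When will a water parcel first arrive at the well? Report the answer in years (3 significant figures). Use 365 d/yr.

Total head drop ΔH = 94.60 − 91.89 = 2.71 m
Steady 1-D flow in series ⇒ the Darcy flux q is identical in every zone and the zone head losses add (resistances L/K in series).
Σ(L/K) = 456/1.03 + 587/19.4 + 553/0.771 = 442.7 + 30.26 + 717.3 = 1190 d
q = ΔH / Σ(L/K) = 2.71 / 1190 = 0.002277 m/d (same in every zone)
Zone A: v = q/n = 0.002277/0.06 = 0.03795 m/d → t_A = 456/0.03795 = 12020 d
Zone B: v = q/n = 0.002277/0.28 = 0.008132 m/d → t_B = 587/0.008132 = 72190 d
Zone C: v = q/n = 0.002277/0.13 = 0.01751 m/d → t_C = 553/0.01751 = 31570 d
Total t = 12020 + 72190 + 31570 = 115800 d
   = 115800 / 365 = 317 yr

317 years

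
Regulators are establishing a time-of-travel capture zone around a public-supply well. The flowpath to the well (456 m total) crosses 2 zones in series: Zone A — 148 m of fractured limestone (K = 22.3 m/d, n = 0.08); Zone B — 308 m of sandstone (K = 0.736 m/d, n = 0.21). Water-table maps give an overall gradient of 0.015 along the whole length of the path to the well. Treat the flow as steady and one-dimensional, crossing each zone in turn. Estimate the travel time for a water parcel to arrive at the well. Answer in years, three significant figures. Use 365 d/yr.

13.0 years

For zones in series the flux q is common to all zones; the equivalent conductivity is the harmonic (thickness-weighted) mean, K_eq = L_total / Σ(L_j/K_j).
Σ(L/K) = 148/22.3 + 308/0.736 = 6.637 + 418.5 = 425.1 d
K_eq = L_total / Σ(L/K) = 456 / 425.1 = 1.073 m/d
q = K_eq · i = 1.073 × 0.015 = 0.01609 m/d (same in every zone)
Zone A: v = q/n = 0.01609/0.08 = 0.2011 m/d → t_A = 148/0.2011 = 735.9 d
Zone B: v = q/n = 0.01609/0.21 = 0.07662 m/d → t_B = 308/0.07662 = 4020 d
Total t = 735.9 + 4020 = 4756 d
   = 4756 / 365 = 13.0 yr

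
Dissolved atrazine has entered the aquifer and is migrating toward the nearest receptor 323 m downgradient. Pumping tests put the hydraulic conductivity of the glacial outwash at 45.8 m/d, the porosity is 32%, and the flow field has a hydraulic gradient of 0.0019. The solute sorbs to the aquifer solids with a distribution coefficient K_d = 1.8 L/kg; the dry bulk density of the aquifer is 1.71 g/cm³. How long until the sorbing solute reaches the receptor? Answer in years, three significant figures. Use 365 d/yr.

Specific discharge q = 45.8 × 0.0019 = 0.08702 m/d
v = Ki/n = 45.8·0.0019/0.32 = 0.2719 m/d
Retardation R = 1 + ρ_b·K_d/n = 1 + 1.71×1.8/0.32 = 10.62
Contaminant velocity v_c = v/R = 0.2719/10.62 = 0.02561 m/d
t = L/v_c = 323/0.02561 = 12610 d
   = 12610/365 = 34.6 yr

34.6 years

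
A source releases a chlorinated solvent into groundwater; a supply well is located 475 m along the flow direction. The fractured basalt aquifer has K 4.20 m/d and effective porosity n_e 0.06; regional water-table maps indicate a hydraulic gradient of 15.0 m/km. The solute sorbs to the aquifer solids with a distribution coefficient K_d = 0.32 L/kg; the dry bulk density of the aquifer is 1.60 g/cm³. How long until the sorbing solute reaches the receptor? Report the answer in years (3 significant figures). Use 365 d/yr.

11.8 years

Specific discharge q = 4.20 × 0.015 = 0.06300 m/d
v = Ki/n = 4.20·0.015/0.06 = 1.050 m/d
Retardation R = 1 + ρ_b·K_d/n = 1 + 1.60×0.32/0.06 = 9.533
Contaminant velocity v_c = v/R = 1.050/9.533 = 0.1101 m/d
t = L/v_c = 475/0.1101 = 4313 d
   = 4313/365 = 11.8 yr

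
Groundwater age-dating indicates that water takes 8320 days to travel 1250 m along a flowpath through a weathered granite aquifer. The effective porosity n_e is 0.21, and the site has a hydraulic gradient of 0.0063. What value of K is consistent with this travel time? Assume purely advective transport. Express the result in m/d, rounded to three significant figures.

5.01 m/d

v = L / t = 1250 / 8320 = 0.1502 m/d
K = v · n / i = 0.1502 × 0.21 / 0.0063 = 5.01 m/d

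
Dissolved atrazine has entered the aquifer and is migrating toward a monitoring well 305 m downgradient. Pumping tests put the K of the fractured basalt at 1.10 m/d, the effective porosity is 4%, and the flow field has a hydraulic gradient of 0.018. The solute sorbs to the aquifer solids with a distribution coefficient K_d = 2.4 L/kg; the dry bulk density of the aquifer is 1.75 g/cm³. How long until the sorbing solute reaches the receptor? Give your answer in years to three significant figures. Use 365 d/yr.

Darcy flux q = K·i = 1.10 × 0.018 = 0.01980 m/d
Average linear velocity = 0.01980 / 0.04 = 0.4950 m/d
Retardation R = 1 + ρ_b·K_d/n = 1 + 1.75×2.4/0.04 = 106.0
Contaminant velocity v_c = v/R = 0.4950/106.0 = 0.004670 m/d
t = L/v_c = 305/0.004670 = 65310 d
   = 65310/365 = 179 yr

179 years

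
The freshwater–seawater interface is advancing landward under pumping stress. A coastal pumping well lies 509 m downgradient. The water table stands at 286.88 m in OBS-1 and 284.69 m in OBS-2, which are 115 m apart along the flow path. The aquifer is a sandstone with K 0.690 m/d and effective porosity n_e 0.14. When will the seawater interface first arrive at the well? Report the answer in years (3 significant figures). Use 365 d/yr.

14.9 years

Hydraulic gradient i = (286.88 − 284.69) / 115 = 2.19 / 115 = 0.01904
Specific discharge q = 0.690 × 0.01904 = 0.01314 m/d
v = Ki/n = 0.690·0.01904/0.14 = 0.09386 m/d
t = L / v = 509 / 0.09386 = 5423 d
   = 5423 / 365 = 14.9 yr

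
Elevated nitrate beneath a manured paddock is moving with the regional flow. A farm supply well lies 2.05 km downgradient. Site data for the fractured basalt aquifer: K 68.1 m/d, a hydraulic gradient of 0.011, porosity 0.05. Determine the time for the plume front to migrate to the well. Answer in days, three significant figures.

Darcy flux q = K·i = 68.1 × 0.011 = 0.7491 m/d
v = Ki/n = 68.1·0.011/0.05 = 14.98 m/d
L = 2.05 km = 2050 m
t = L / v = 2050 / 14.98 = 136.8 d

137 days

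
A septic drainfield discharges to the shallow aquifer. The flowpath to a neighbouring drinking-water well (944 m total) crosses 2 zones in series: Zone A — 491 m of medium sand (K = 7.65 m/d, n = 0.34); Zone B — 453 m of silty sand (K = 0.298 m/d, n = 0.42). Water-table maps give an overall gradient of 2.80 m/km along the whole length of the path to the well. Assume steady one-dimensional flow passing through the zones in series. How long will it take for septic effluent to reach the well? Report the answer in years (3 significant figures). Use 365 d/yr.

Continuity: the same q passes through each zone, so ΔH = q·Σ(L_j/K_j) — the zones act as resistances in series.
Σ(L/K) = 491/7.65 + 453/0.298 = 64.18 + 1520 = 1584 d
K_eq = L_total / Σ(L/K) = 944 / 1584 = 0.5958 m/d
q = K_eq · i = 0.5958 × 0.0028 = 0.001668 m/d (same in every zone)
Zone A: v = q/n = 0.001668/0.34 = 0.004907 m/d → t_A = 491/0.004907 = 100100 d
Zone B: v = q/n = 0.001668/0.42 = 0.003972 m/d → t_B = 453/0.003972 = 114000 d
Total t = 100100 + 114000 = 214100 d
   = 214100 / 365 = 587 yr

587 years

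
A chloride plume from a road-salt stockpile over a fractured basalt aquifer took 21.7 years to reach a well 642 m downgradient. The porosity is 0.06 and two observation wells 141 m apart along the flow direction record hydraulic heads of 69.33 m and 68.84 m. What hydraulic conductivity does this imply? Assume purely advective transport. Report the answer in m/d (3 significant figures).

Hydraulic gradient i = (69.33 − 68.84) / 141 = 0.49 / 141 = 0.003475
t = 21.7 years = 7921 d
v = L / t = 642 / 7921 = 0.08106 m/d
K = v · n / i = 0.08106 × 0.06 / 0.003475 = 1.40 m/d

1.40 m/d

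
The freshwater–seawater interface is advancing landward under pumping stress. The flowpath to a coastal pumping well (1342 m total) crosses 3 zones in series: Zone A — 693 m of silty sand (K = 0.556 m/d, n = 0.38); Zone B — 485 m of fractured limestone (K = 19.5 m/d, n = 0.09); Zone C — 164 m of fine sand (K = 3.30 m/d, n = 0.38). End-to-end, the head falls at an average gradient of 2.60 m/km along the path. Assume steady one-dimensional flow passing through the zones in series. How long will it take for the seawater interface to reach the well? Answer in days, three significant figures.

140000 days

Steady 1-D flow in series ⇒ the Darcy flux q is identical in every zone and the zone head losses add (resistances L/K in series).
Σ(L/K) = 693/0.556 + 485/19.5 + 164/3.30 = 1246 + 24.87 + 49.70 = 1321 d
K_eq = L_total / Σ(L/K) = 1342 / 1321 = 1.016 m/d
q = K_eq · i = 1.016 × 0.0026 = 0.002641 m/d (same in every zone)
Zone A: v = q/n = 0.002641/0.38 = 0.006951 m/d → t_A = 693/0.006951 = 99700 d
Zone B: v = q/n = 0.002641/0.09 = 0.02935 m/d → t_B = 485/0.02935 = 16530 d
Zone C: v = q/n = 0.002641/0.38 = 0.006951 m/d → t_C = 164/0.006951 = 23590 d
Total t = 99700 + 16530 + 23590 = 139800 d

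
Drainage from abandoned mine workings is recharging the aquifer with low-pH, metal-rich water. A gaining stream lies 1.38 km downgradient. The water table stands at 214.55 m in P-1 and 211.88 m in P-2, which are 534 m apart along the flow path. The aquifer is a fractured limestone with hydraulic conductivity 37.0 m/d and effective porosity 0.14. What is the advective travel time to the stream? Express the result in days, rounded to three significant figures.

1040 days

Hydraulic gradient i = (214.55 − 211.88) / 534 = 2.67 / 534 = 0.005000
q = Ki = 37.0 × 0.005000 = 0.1850 m/d
v = Ki/n = 37.0·0.005000/0.14 = 1.321 m/d
L = 1.38 km = 1380 m
t = L / v = 1380 / 1.321 = 1044 d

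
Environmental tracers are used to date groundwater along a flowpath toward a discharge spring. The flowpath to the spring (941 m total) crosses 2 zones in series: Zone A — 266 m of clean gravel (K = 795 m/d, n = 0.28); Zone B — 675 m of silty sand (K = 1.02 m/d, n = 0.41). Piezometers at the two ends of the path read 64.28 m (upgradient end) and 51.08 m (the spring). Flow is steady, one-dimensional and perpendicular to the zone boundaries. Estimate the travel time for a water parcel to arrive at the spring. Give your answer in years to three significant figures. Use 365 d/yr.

48.3 years

Total head drop ΔH = 64.28 − 51.08 = 13.20 m
Steady 1-D flow in series ⇒ the Darcy flux q is identical in every zone and the zone head losses add (resistances L/K in series).
Σ(L/K) = 266/795 + 675/1.02 = 0.3346 + 661.8 = 662.1 d
q = ΔH / Σ(L/K) = 13.20 / 662.1 = 0.01994 m/d (same in every zone)
Zone A: v = q/n = 0.01994/0.28 = 0.07120 m/d → t_A = 266/0.07120 = 3736 d
Zone B: v = q/n = 0.01994/0.41 = 0.04863 m/d → t_B = 675/0.04863 = 13880 d
Total t = 3736 + 13880 = 17620 d
   = 17620 / 365 = 48.3 yr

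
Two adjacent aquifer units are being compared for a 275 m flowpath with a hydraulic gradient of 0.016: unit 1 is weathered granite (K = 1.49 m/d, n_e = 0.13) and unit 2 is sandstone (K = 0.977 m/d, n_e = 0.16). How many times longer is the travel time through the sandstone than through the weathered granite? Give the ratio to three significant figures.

Unit 1 (weathered granite): v = 1.49×0.016/0.13 = 0.1834 m/d, t = 275/0.1834 = 1500 d
Unit 2 (sandstone): v = 0.977×0.016/0.16 = 0.09770 m/d, t = 275/0.09770 = 2815 d
t(sandstone) / t(weathered granite) = 2815/1500 = 1.88

1.88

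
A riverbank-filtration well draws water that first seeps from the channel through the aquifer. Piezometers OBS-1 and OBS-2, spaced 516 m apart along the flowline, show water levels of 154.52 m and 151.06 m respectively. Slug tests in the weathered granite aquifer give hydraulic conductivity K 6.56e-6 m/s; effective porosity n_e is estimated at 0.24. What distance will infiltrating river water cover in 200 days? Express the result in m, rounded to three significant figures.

3.17 m

Hydraulic gradient i = (154.52 − 151.06) / 516 = 3.46 / 516 = 0.006705
K = 6.56e-6 m/s × 86400 s/d = 0.5668 m/d
q = Ki = 0.5668 × 0.006705 = 0.003801 m/d
Average linear velocity = 0.003801 / 0.24 = 0.01584 m/d
L = v × T = 0.01584 × 200 = 3.167 m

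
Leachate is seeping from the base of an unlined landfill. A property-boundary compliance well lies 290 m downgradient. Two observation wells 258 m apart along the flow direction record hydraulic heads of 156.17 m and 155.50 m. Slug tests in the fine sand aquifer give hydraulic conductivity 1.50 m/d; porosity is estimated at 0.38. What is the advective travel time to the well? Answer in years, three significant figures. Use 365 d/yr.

Hydraulic gradient i = (156.17 − 155.50) / 258 = 0.67 / 258 = 0.002597
Specific discharge q = 1.50 × 0.002597 = 0.003895 m/d
Average linear velocity = 0.003895 / 0.38 = 0.01025 m/d
t = L / v = 290 / 0.01025 = 28290 d
   = 28290 / 365 = 77.5 yr

77.5 years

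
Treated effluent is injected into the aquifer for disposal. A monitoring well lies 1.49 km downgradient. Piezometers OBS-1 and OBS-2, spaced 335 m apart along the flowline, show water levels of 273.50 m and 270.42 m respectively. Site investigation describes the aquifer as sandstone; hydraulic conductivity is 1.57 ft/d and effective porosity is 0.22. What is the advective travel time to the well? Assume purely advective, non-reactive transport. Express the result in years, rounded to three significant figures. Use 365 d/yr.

Hydraulic gradient i = (273.50 − 270.42) / 335 = 3.08 / 335 = 0.009194
K = 1.57 ft/d × 0.3048 = 0.4785 m/d
Specific discharge q = 0.4785 × 0.009194 = 0.004400 m/d
v_s = q/n_e = 0.004400/0.22 = 0.02000 m/d
L = 1.49 km = 1490 m
t = L / v = 1490 / 0.02000 = 74510 d
   = 74510 / 365 = 204 yr

204 years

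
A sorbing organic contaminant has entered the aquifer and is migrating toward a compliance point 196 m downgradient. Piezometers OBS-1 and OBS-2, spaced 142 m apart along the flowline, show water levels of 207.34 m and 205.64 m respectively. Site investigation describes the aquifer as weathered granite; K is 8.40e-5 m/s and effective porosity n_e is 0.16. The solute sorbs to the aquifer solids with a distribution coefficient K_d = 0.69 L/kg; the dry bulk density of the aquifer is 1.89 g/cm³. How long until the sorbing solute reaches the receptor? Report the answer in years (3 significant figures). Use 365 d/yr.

9.05 years

Hydraulic gradient i = (207.34 − 205.64) / 142 = 1.70 / 142 = 0.01197
K = 8.40e-5 m/s × 86400 s/d = 7.258 m/d
q = Ki = 7.258 × 0.01197 = 0.08689 m/d
v_s = q/n_e = 0.08689/0.16 = 0.5430 m/d
Retardation R = 1 + ρ_b·K_d/n = 1 + 1.89×0.69/0.16 = 9.151
Contaminant velocity v_c = v/R = 0.5430/9.151 = 0.05934 m/d
t = L/v_c = 196/0.05934 = 3303 d
   = 3303/365 = 9.05 yr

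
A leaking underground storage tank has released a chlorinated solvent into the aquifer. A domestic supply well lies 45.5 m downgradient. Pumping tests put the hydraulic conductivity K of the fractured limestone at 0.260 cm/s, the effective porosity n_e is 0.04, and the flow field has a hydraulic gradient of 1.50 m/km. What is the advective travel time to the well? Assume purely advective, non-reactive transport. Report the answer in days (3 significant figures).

5.40 days

K = 0.260 cm/s × 864 = 224.6 m/d
Specific discharge q = 224.6 × 0.0015 = 0.3370 m/d
v_s = q/n_e = 0.3370/0.04 = 8.424 m/d
t = L / v = 45.5 / 8.424 = 5.401 d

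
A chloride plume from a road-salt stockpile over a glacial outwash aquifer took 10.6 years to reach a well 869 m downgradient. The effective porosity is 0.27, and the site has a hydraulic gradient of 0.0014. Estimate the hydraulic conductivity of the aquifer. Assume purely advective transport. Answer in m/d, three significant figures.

43.3 m/d

t = 10.6 years = 3869 d
v = L / t = 869 / 3869 = 0.2246 m/d
K = v · n / i = 0.2246 × 0.27 / 0.0014 = 43.3 m/d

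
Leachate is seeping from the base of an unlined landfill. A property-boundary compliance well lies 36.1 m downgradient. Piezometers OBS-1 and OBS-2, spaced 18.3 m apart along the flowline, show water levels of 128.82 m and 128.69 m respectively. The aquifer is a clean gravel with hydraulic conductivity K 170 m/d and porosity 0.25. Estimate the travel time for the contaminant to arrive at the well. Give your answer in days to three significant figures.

Hydraulic gradient i = (128.82 − 128.69) / 18.3 = 0.13 / 18.3 = 0.007104
Darcy flux q = K·i = 170 × 0.007104 = 1.208 m/d
Average linear velocity = 1.208 / 0.25 = 4.831 m/d
t = L / v = 36.1 / 4.831 = 7.473 d

7.47 days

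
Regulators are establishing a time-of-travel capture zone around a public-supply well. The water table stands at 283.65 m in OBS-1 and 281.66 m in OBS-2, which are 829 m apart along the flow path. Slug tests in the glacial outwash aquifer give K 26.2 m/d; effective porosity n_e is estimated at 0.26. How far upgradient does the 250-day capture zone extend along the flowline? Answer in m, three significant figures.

60.5 m

Hydraulic gradient i = (283.65 − 281.66) / 829 = 1.99 / 829 = 0.002400
Specific discharge q = 26.2 × 0.002400 = 0.06289 m/d
Average linear velocity = 0.06289 / 0.26 = 0.2419 m/d
L = v × T = 0.2419 × 250 = 60.47 m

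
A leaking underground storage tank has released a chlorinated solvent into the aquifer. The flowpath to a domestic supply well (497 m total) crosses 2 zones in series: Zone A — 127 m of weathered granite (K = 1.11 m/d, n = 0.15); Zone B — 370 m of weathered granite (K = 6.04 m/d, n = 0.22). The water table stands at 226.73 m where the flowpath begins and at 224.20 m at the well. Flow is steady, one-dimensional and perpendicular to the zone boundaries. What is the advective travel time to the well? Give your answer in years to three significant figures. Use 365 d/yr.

Total head drop ΔH = 226.73 − 224.20 = 2.53 m
Steady 1-D flow in series ⇒ the Darcy flux q is identical in every zone and the zone head losses add (resistances L/K in series).
Σ(L/K) = 127/1.11 + 370/6.04 = 114.4 + 61.26 = 175.7 d
q = ΔH / Σ(L/K) = 2.53 / 175.7 = 0.01440 m/d (same in every zone)
Zone A: v = q/n = 0.01440/0.15 = 0.09601 m/d → t_A = 127/0.09601 = 1323 d
Zone B: v = q/n = 0.01440/0.22 = 0.06546 m/d → t_B = 370/0.06546 = 5652 d
Total t = 1323 + 5652 = 6975 d
   = 6975 / 365 = 19.1 yr

19.1 years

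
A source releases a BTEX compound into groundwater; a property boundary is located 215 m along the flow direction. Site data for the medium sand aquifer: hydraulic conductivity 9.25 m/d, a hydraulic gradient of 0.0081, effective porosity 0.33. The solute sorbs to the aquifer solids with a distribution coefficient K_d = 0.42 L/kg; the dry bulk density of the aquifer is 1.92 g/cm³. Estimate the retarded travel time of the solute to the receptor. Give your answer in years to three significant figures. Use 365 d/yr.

8.93 years

q = Ki = 9.25 × 0.0081 = 0.07492 m/d
v_s = q/n_e = 0.07492/0.33 = 0.2270 m/d
Retardation R = 1 + ρ_b·K_d/n = 1 + 1.92×0.42/0.33 = 3.444
Contaminant velocity v_c = v/R = 0.2270/3.444 = 0.06593 m/d
t = L/v_c = 215/0.06593 = 3261 d
   = 3261/365 = 8.93 yr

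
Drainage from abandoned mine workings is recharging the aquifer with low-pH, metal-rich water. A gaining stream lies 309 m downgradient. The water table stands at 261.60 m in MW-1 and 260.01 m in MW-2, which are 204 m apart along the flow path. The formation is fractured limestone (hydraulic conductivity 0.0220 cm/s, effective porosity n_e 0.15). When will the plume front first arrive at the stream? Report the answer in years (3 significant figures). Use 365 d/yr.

Hydraulic gradient i = (261.60 − 260.01) / 204 = 1.59 / 204 = 0.007794
K = 0.0220 cm/s × 864 = 19.01 m/d
Specific discharge q = 19.01 × 0.007794 = 0.1482 m/d
Average linear velocity = 0.1482 / 0.15 = 0.9877 m/d
t = L / v = 309 / 0.9877 = 312.9 d
   = 312.9 / 365 = 0.857 yr

0.857 years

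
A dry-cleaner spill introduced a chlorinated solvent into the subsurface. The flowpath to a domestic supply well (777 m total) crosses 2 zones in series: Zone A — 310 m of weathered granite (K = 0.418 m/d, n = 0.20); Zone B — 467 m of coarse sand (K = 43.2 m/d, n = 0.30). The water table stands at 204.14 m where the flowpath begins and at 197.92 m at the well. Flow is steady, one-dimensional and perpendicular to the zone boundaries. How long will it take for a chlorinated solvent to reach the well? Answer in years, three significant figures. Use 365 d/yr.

Total head drop ΔH = 204.14 − 197.92 = 6.22 m
Steady 1-D flow in series ⇒ the Darcy flux q is identical in every zone and the zone head losses add (resistances L/K in series).
Σ(L/K) = 310/0.418 + 467/43.2 = 741.6 + 10.81 = 752.4 d
q = ΔH / Σ(L/K) = 6.22 / 752.4 = 0.008266 m/d (same in every zone)
Zone A: v = q/n = 0.008266/0.20 = 0.04133 m/d → t_A = 310/0.04133 = 7500 d
Zone B: v = q/n = 0.008266/0.30 = 0.02755 m/d → t_B = 467/0.02755 = 16950 d
Total t = 7500 + 16950 = 24450 d
   = 24450 / 365 = 67.0 yr

67.0 years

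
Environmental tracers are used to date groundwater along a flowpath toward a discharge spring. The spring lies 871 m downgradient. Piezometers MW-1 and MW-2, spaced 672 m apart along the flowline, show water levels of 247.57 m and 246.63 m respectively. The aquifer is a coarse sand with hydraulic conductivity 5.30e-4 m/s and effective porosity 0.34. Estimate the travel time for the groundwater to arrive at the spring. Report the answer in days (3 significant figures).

Hydraulic gradient i = (247.57 − 246.63) / 672 = 0.94 / 672 = 0.001399
K = 5.30e-4 m/s × 86400 s/d = 45.79 m/d
q = Ki = 45.79 × 0.001399 = 0.06405 m/d
Average linear velocity = 0.06405 / 0.34 = 0.1884 m/d
t = L / v = 871 / 0.1884 = 4623 d

4620 days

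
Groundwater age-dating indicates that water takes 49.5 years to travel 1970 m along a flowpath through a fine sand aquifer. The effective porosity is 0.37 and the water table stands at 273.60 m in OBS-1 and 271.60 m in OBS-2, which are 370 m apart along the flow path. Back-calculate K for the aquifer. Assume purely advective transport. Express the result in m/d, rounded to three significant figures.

Hydraulic gradient i = (273.60 − 271.60) / 370 = 2.00 / 370 = 0.005405
t = 49.5 years = 18070 d
v = L / t = 1970 / 18070 = 0.1090 m/d
K = v · n / i = 0.1090 × 0.37 / 0.005405 = 7.46 m/d

7.46 m/d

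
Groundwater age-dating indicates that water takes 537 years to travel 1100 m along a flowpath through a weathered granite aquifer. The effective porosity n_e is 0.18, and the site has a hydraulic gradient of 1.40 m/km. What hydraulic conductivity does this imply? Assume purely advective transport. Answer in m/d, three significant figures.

0.722 m/d

t = 537 years = 196000 d
v = L / t = 1100 / 196000 = 0.005612 m/d
K = v · n / i = 0.005612 × 0.18 / 0.0014 = 0.722 m/d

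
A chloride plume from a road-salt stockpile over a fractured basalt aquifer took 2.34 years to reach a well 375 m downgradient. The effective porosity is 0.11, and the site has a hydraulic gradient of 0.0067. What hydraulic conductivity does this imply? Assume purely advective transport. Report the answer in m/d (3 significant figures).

7.21 m/d

t = 2.34 years = 854.1 d
v = L / t = 375 / 854.1 = 0.4391 m/d
K = v · n / i = 0.4391 × 0.11 / 0.0067 = 7.21 m/d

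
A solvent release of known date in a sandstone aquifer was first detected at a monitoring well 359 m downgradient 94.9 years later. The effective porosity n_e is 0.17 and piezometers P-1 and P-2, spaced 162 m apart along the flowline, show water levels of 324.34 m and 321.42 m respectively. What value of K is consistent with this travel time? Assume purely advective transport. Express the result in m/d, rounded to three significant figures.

Hydraulic gradient i = (324.34 − 321.42) / 162 = 2.92 / 162 = 0.01802
t = 94.9 years = 34640 d
v = L / t = 359 / 34640 = 0.01036 m/d
K = v · n / i = 0.01036 × 0.17 / 0.01802 = 0.0977 m/d

0.0977 m/d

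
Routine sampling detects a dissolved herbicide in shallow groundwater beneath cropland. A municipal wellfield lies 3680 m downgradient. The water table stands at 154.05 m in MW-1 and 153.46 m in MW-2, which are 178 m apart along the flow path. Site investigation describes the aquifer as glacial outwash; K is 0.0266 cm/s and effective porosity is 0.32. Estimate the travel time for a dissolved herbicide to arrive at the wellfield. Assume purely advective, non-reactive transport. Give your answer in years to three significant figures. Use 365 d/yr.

Hydraulic gradient i = (154.05 − 153.46) / 178 = 0.59 / 178 = 0.003315
K = 0.0266 cm/s × 864 = 22.98 m/d
Specific discharge q = 22.98 × 0.003315 = 0.07618 m/d
Average linear velocity = 0.07618 / 0.32 = 0.2381 m/d
t = L / v = 3680 / 0.2381 = 15460 d
   = 15460 / 365 = 42.4 yr

42.4 years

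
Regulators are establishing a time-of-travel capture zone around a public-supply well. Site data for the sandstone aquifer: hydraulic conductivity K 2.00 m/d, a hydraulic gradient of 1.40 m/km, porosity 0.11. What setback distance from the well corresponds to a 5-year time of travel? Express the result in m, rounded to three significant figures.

46.5 m

Darcy flux q = K·i = 2.00 × 0.0014 = 0.002800 m/d
v = Ki/n = 2.00·0.0014/0.11 = 0.02545 m/d
T = 5 yr × 365 = 1825 d
L = v × T = 0.02545 × 1825 = 46.45 m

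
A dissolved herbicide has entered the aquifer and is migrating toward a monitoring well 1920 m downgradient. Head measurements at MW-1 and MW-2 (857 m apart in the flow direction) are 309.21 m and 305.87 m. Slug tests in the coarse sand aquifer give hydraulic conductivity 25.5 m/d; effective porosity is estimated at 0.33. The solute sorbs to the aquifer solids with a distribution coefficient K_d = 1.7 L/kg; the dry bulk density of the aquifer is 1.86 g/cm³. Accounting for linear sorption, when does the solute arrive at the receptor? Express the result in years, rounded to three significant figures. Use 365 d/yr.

185 years

Hydraulic gradient i = (309.21 − 305.87) / 857 = 3.34 / 857 = 0.003897
Darcy flux q = K·i = 25.5 × 0.003897 = 0.09938 m/d
Seepage velocity v = q / n = 0.09938 / 0.33 = 0.3012 m/d
Retardation R = 1 + ρ_b·K_d/n = 1 + 1.86×1.7/0.33 = 10.58
Contaminant velocity v_c = v/R = 0.3012/10.58 = 0.02846 m/d
t = L/v_c = 1920/0.02846 = 67460 d
   = 67460/365 = 185 yr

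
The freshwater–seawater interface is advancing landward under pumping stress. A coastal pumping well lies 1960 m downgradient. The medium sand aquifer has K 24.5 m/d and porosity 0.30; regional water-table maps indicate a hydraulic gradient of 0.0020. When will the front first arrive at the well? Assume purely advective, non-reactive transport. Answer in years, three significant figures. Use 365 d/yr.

Specific discharge q = 24.5 × 0.0020 = 0.04900 m/d
v = Ki/n = 24.5·0.0020/0.30 = 0.1633 m/d
t = L / v = 1960 / 0.1633 = 12000 d
   = 12000 / 365 = 32.9 yr

32.9 years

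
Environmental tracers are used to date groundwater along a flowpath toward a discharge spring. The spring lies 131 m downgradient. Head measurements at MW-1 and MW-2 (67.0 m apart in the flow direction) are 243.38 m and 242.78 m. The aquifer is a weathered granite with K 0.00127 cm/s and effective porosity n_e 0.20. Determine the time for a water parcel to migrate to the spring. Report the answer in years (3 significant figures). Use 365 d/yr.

Hydraulic gradient i = (243.38 − 242.78) / 67.0 = 0.60 / 67.0 = 0.008955
K = 0.00127 cm/s × 864 = 1.097 m/d
Darcy flux q = K·i = 1.097 × 0.008955 = 0.009826 m/d
Seepage velocity v = q / n = 0.009826 / 0.20 = 0.04913 m/d
t = L / v = 131 / 0.04913 = 2666 d
   = 2666 / 365 = 7.30 yr

7.30 years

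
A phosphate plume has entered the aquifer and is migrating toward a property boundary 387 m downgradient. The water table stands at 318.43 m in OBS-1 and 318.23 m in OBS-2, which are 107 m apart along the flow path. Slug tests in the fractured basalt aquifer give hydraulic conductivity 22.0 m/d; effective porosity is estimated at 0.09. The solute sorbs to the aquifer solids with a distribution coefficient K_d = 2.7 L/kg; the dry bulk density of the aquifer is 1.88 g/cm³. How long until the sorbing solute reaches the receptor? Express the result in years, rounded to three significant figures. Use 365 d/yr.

133 years

Hydraulic gradient i = (318.43 − 318.23) / 107 = 0.20 / 107 = 0.001869
q = Ki = 22.0 × 0.001869 = 0.04112 m/d
Average linear velocity = 0.04112 / 0.09 = 0.4569 m/d
Retardation R = 1 + ρ_b·K_d/n = 1 + 1.88×2.7/0.09 = 57.40
Contaminant velocity v_c = v/R = 0.4569/57.40 = 0.007960 m/d
t = L/v_c = 387/0.007960 = 48620 d
   = 48620/365 = 133 yr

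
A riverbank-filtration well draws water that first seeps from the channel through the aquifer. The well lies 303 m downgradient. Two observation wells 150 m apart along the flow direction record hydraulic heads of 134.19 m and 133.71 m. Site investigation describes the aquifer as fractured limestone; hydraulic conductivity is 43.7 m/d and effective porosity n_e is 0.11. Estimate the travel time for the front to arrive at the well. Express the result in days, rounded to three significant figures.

Hydraulic gradient i = (134.19 − 133.71) / 150 = 0.48 / 150 = 0.003200
q = Ki = 43.7 × 0.003200 = 0.1398 m/d
v_s = q/n_e = 0.1398/0.11 = 1.271 m/d
t = L / v = 303 / 1.271 = 238.3 d

238 days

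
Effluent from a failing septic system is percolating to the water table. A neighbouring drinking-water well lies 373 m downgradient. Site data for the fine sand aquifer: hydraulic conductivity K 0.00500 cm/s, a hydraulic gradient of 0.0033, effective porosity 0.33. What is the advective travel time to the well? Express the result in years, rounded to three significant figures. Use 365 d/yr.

23.7 years

K = 0.00500 cm/s × 864 = 4.320 m/d
Specific discharge q = 4.320 × 0.0033 = 0.01426 m/d
Seepage velocity v = q / n = 0.01426 / 0.33 = 0.04320 m/d
t = L / v = 373 / 0.04320 = 8634 d
   = 8634 / 365 = 23.7 yr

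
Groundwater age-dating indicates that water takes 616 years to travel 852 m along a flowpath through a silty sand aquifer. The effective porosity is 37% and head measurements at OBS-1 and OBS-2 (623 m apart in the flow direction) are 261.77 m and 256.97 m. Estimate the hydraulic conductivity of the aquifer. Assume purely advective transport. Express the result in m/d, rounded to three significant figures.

0.182 m/d

Hydraulic gradient i = (261.77 − 256.97) / 623 = 4.80 / 623 = 0.007705
t = 616 years = 224800 d
v = L / t = 852 / 224800 = 0.003789 m/d
K = v · n / i = 0.003789 × 0.37 / 0.007705 = 0.182 m/d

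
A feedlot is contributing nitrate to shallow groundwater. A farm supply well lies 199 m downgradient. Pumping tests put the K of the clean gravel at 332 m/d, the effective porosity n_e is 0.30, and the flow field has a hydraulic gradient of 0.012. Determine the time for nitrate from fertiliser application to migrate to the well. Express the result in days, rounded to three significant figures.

Specific discharge q = 332 × 0.012 = 3.984 m/d
v = Ki/n = 332·0.012/0.30 = 13.28 m/d
t = L / v = 199 / 13.28 = 14.98 d

15.0 days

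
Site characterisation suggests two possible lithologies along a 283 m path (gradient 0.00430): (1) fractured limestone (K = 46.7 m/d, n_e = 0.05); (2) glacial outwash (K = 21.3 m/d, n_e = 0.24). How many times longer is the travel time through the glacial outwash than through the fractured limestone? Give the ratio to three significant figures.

Unit 1 (fractured limestone): v = 46.7×0.0043/0.05 = 4.016 m/d, t = 283/4.016 = 70.46 d
Unit 2 (glacial outwash): v = 21.3×0.0043/0.24 = 0.3816 m/d, t = 283/0.3816 = 741.6 d
t(glacial outwash) / t(fractured limestone) = 741.6/70.46 = 10.5

10.5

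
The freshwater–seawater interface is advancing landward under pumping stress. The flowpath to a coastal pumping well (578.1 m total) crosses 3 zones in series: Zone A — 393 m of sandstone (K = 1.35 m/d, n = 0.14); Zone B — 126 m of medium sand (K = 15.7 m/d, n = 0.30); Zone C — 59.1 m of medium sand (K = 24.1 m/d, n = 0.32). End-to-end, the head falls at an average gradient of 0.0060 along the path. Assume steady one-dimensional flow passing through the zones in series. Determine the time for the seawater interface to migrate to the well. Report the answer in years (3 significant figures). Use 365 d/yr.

26.6 years

For zones in series the flux q is common to all zones; the equivalent conductivity is the harmonic (thickness-weighted) mean, K_eq = L_total / Σ(L_j/K_j).
Σ(L/K) = 393/1.35 + 126/15.7 + 59.1/24.1 = 291.1 + 8.025 + 2.452 = 301.6 d
K_eq = L_total / Σ(L/K) = 578.1 / 301.6 = 1.917 m/d
q = K_eq · i = 1.917 × 0.0060 = 0.01150 m/d (same in every zone)
Zone A: v = q/n = 0.01150/0.14 = 0.08215 m/d → t_A = 393/0.08215 = 4784 d
Zone B: v = q/n = 0.01150/0.30 = 0.03834 m/d → t_B = 126/0.03834 = 3287 d
Zone C: v = q/n = 0.01150/0.32 = 0.03594 m/d → t_C = 59.1/0.03594 = 1644 d
Total t = 4784 + 3287 + 1644 = 9715 d
   = 9715 / 365 = 26.6 yr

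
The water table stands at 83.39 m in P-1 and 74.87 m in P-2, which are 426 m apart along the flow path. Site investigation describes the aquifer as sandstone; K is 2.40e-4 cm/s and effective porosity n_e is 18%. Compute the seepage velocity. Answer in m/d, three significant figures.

0.0230 m/d

Hydraulic gradient i = (83.39 − 74.87) / 426 = 8.52 / 426 = 0.02000
K = 2.40e-4 cm/s × 864 = 0.2074 m/d
q = Ki = 0.2074 × 0.02000 = 0.004147 m/d
Seepage velocity v = q / n = 0.004147 / 0.18 = 0.02304 m/d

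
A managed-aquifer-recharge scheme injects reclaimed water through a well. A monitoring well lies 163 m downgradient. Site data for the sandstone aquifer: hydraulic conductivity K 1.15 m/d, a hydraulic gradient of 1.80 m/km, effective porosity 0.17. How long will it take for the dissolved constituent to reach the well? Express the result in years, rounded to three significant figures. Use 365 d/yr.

Specific discharge q = 1.15 × 0.0018 = 0.002070 m/d
Seepage velocity v = q / n = 0.002070 / 0.17 = 0.01218 m/d
t = L / v = 163 / 0.01218 = 13390 d
   = 13390 / 365 = 36.7 yr

36.7 years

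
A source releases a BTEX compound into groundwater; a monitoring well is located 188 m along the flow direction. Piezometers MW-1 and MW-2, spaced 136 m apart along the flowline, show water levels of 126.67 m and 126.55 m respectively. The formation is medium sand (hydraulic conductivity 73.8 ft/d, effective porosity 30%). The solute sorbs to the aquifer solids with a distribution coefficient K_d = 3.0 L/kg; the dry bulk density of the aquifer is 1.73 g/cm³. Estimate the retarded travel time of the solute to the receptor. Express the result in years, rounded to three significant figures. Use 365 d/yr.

142 years

Hydraulic gradient i = (126.67 − 126.55) / 136 = 0.12 / 136 = 8.824e-4
K = 73.8 ft/d × 0.3048 = 22.49 m/d
q = Ki = 22.49 × 8.824e-4 = 0.01985 m/d
v = Ki/n = 22.49·8.824e-4/0.30 = 0.06616 m/d
Retardation R = 1 + ρ_b·K_d/n = 1 + 1.73×3.0/0.30 = 18.30
Contaminant velocity v_c = v/R = 0.06616/18.30 = 0.003615 m/d
t = L/v_c = 188/0.003615 = 52000 d
   = 52000/365 = 142 yr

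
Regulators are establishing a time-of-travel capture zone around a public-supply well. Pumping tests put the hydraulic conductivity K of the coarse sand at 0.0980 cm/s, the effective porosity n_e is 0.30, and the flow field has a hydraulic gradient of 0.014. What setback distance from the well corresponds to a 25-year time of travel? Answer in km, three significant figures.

36.1 km

K = 0.0980 cm/s × 864 = 84.67 m/d
Darcy flux q = K·i = 84.67 × 0.014 = 1.185 m/d
v_s = q/n_e = 1.185/0.30 = 3.951 m/d
T = 25 yr × 365 = 9125 d
L = v × T = 3.951 × 9125 = 36060 m
   = 36.1 km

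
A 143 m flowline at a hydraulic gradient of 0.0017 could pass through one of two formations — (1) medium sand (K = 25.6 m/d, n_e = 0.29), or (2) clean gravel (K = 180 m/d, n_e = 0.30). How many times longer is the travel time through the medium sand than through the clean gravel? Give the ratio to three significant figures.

Unit 1 (medium sand): v = 25.6×0.0017/0.29 = 0.1501 m/d, t = 143/0.1501 = 952.9 d
Unit 2 (clean gravel): v = 180×0.0017/0.30 = 1.020 m/d, t = 143/1.020 = 140.2 d
t(medium sand) / t(clean gravel) = 952.9/140.2 = 6.80

6.80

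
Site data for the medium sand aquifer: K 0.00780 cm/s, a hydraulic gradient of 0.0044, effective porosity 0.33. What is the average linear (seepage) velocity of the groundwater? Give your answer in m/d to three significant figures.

K = 0.00780 cm/s × 864 = 6.739 m/d
Specific discharge q = 6.739 × 0.0044 = 0.02965 m/d
v = Ki/n = 6.739·0.0044/0.33 = 0.08986 m/d

0.0899 m/d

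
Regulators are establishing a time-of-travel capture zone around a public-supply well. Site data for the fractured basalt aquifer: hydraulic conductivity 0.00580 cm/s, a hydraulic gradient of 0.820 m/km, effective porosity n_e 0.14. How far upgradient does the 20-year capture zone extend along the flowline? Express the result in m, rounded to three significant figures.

K = 0.00580 cm/s × 864 = 5.011 m/d
q = Ki = 5.011 × 8.2e-4 = 0.004109 m/d
Average linear velocity = 0.004109 / 0.14 = 0.02935 m/d
T = 20 yr × 365 = 7300 d
L = v × T = 0.02935 × 7300 = 214.3 m

214 m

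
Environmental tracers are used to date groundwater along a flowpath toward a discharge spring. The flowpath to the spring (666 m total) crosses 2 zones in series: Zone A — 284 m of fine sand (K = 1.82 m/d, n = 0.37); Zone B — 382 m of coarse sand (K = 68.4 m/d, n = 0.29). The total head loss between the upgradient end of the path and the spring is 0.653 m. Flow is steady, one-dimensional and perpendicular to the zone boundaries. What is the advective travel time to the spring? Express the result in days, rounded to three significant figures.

53400 days

Continuity: the same q passes through each zone, so ΔH = q·Σ(L_j/K_j) — the zones act as resistances in series.
Σ(L/K) = 284/1.82 + 382/68.4 = 156.0 + 5.585 = 161.6 d
q = ΔH / Σ(L/K) = 0.653 / 161.6 = 0.004040 m/d (same in every zone)
Zone A: v = q/n = 0.004040/0.37 = 0.01092 m/d → t_A = 284/0.01092 = 26010 d
Zone B: v = q/n = 0.004040/0.29 = 0.01393 m/d → t_B = 382/0.01393 = 27420 d
Total t = 26010 + 27420 = 53430 d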